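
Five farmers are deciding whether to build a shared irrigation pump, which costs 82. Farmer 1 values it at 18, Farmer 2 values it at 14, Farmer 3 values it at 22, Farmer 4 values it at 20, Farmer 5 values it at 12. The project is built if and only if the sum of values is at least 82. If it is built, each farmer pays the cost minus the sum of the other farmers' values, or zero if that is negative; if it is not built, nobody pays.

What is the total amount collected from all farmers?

66

Total value 86 ≥ cost 82, so it is built.
Farmer 1: others sum to 68; max(0, 82 - 68) = 14.
Farmer 2: others sum to 72; max(0, 82 - 72) = 10.
Farmer 3: others sum to 64; max(0, 82 - 64) = 18.
Farmer 4: others sum to 66; max(0, 82 - 66) = 16.
Farmer 5: others sum to 74; max(0, 82 - 74) = 8.
Total collected = 14 + 10 + 18 + 16 + 8 = 66.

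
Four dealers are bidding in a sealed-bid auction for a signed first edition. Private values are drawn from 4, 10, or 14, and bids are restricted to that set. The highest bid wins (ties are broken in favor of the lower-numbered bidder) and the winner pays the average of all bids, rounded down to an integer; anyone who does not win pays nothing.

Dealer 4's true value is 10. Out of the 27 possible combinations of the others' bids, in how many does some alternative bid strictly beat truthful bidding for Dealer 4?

6

Others bid (4, 4, 10): truth gives 0; bid 14 gives 2 > 0. Violating.
Others bid (4, 10, 4): truth gives 0; bid 14 gives 2 > 0. Violating.
Others bid (4, 10, 10): truth gives 0; bid 14 gives 1 > 0. Violating.
Others bid (10, 4, 4): truth gives 0; bid 14 gives 2 > 0. Violating.
Others bid (4, 4, 4): truth gives 5; no alternative beats it.
Others bid (4, 4, 14): truth gives 0; no alternative beats it.
(Checking all 27 profiles: 6 have a profitable deviation, 21 do not.)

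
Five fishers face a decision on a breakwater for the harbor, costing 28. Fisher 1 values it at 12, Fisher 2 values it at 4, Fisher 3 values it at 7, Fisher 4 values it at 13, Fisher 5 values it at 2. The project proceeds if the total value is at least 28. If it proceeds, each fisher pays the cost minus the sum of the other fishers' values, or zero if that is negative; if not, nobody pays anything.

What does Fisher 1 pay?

Total value 38 ≥ cost 28, so the project is built.
The other fishers' values sum to 26.
Cost minus that sum is 28 - 26 = 2.

2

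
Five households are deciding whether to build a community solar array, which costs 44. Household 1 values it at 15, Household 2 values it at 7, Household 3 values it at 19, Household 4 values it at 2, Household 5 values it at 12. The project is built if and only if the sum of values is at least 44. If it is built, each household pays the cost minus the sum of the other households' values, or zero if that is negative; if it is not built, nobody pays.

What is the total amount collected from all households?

Total value 55 ≥ cost 44, so it is built.
Household 1: others sum to 40; max(0, 44 - 40) = 4.
Household 2: others sum to 48; max(0, 44 - 48) = 0.
Household 3: others sum to 36; max(0, 44 - 36) = 8.
Household 4: others sum to 53; max(0, 44 - 53) = 0.
Household 5: others sum to 43; max(0, 44 - 43) = 1.
Total collected = 4 + 0 + 8 + 0 + 1 = 13.

13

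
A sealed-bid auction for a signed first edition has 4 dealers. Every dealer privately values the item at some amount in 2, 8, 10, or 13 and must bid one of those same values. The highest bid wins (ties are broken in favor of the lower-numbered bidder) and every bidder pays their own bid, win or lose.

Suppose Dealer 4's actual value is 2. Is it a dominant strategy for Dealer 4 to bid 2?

Yes

Check each profile of the others' bids and compare truth against every alternative bid.
Others bid (2, 2, 8): truth gives -2, best alternative gives -8.
Others bid (2, 2, 10): truth gives -2, best alternative gives -8.
Others bid (2, 2, 13): truth gives -2, best alternative gives -8.
Others bid (2, 8, 2): truth gives -2, best alternative gives -8.
Others bid (2, 8, 8): truth gives -2, best alternative gives -8.
Others bid (2, 8, 10): truth gives -2, best alternative gives -8.
(Remaining 58 profiles checked similarly; truth is weakly best in each.)
In every case the truthful bid is at least as good as any alternative, so it is a dominant strategy.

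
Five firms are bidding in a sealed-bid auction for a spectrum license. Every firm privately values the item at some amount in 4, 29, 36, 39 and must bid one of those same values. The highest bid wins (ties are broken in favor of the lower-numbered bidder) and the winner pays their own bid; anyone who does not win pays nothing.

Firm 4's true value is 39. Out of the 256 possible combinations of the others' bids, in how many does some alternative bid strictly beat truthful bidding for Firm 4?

24

Others bid (4, 4, 4, 4): truth gives 0; bid 29 gives 10 > 0. Violating.
Others bid (4, 4, 4, 29): truth gives 0; bid 29 gives 10 > 0. Violating.
Others bid (4, 4, 4, 36): truth gives 0; bid 36 gives 3 > 0. Violating.
Others bid (4, 4, 29, 4): truth gives 0; bid 36 gives 3 > 0. Violating.
Others bid (4, 4, 4, 39): truth gives 0; no alternative beats it.
Others bid (4, 4, 29, 39): truth gives 0; no alternative beats it.
(Checking all 256 profiles: 24 have a profitable deviation, 232 do not.)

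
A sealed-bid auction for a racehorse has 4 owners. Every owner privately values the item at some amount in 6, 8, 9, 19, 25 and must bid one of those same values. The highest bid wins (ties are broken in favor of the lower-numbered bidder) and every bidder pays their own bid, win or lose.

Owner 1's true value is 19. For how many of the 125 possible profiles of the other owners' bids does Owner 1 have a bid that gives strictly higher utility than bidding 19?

88

Others bid (6, 6, 6): truth gives 0; bid 6 gives 13 > 0. Violating.
Others bid (6, 6, 8): truth gives 0; bid 8 gives 11 > 0. Violating.
Others bid (6, 6, 9): truth gives 0; bid 9 gives 10 > 0. Violating.
Others bid (6, 6, 25): truth gives -19; bid 6 gives -6 > -19. Violating.
Others bid (6, 6, 19): truth gives 0; no alternative beats it.
Others bid (6, 8, 19): truth gives 0; no alternative beats it.
(Checking all 125 profiles: 88 have a profitable deviation, 37 do not.)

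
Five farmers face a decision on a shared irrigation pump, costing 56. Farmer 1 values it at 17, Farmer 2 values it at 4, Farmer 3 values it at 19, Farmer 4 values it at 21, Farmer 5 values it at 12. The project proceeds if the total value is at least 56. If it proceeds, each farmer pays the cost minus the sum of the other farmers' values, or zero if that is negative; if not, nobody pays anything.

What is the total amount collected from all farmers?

6

Total value 73 ≥ cost 56, so it is built.
Farmer 1: others sum to 56; max(0, 56 - 56) = 0.
Farmer 2: others sum to 69; max(0, 56 - 69) = 0.
Farmer 3: others sum to 54; max(0, 56 - 54) = 2.
Farmer 4: others sum to 52; max(0, 56 - 52) = 4.
Farmer 5: others sum to 61; max(0, 56 - 61) = 0.
Total collected = 0 + 0 + 2 + 4 + 0 = 6.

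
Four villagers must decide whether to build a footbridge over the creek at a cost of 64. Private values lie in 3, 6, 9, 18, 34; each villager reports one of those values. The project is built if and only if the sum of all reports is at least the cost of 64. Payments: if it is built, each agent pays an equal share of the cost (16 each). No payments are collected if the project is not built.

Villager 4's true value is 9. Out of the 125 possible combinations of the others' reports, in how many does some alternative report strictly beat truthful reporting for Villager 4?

Others report (3, 18, 34): truth gives -7; report 3 gives 0 > -7. Violating.
Others report (3, 34, 18): truth gives -7; report 3 gives 0 > -7. Violating.
Others report (6, 18, 34): truth gives -7; report 3 gives 0 > -7. Violating.
Others report (6, 34, 18): truth gives -7; report 3 gives 0 > -7. Violating.
Others report (3, 3, 3): truth gives 0; no alternative beats it.
Others report (3, 3, 6): truth gives 0; no alternative beats it.
(Checking all 125 profiles: 12 have a profitable deviation, 113 do not.)

12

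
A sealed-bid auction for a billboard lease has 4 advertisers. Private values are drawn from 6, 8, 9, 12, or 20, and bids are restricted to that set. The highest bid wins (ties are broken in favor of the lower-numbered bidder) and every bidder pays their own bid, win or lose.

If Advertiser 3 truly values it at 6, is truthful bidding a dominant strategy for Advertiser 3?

No

Consider the case where Advertiser 1 bids 6, Advertiser 2 bids 6 and Advertiser 4 bids 6.
Truthful bid 6: loses but pays 6, utility -6.
Bid 8 instead: wins, pays 8, utility 6 - 8 = -2.
Since -2 > -6, bidding 8 is strictly better here, so truthful bidding is not dominant.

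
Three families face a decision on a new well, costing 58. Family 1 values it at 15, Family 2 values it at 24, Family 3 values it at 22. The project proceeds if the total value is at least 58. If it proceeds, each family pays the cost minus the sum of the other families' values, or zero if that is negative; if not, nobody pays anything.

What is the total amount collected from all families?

52

Total value 61 ≥ cost 58, so it is built.
Family 1: others sum to 46; max(0, 58 - 46) = 12.
Family 2: others sum to 37; max(0, 58 - 37) = 21.
Family 3: others sum to 39; max(0, 58 - 39) = 19.
Total collected = 12 + 21 + 19 = 52.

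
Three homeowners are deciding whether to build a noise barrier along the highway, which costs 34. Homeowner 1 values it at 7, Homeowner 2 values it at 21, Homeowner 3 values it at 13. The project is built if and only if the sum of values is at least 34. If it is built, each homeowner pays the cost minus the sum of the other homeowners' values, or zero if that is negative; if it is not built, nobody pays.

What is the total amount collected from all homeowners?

Total value 41 ≥ cost 34, so it is built.
Homeowner 1: others sum to 34; max(0, 34 - 34) = 0.
Homeowner 2: others sum to 20; max(0, 34 - 20) = 14.
Homeowner 3: others sum to 28; max(0, 34 - 28) = 6.
Total collected = 0 + 14 + 6 = 20.

20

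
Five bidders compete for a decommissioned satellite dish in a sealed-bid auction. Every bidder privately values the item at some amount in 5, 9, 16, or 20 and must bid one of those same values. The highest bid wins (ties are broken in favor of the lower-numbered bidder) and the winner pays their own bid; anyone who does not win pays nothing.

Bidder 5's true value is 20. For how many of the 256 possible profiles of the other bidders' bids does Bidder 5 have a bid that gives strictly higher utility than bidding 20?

16

Others bid (5, 5, 5, 5): truth gives 0; bid 9 gives 11 > 0. Violating.
Others bid (5, 5, 5, 9): truth gives 0; bid 16 gives 4 > 0. Violating.
Others bid (5, 5, 9, 5): truth gives 0; bid 16 gives 4 > 0. Violating.
Others bid (5, 5, 9, 9): truth gives 0; bid 16 gives 4 > 0. Violating.
Others bid (5, 5, 5, 16): truth gives 0; no alternative beats it.
Others bid (5, 5, 5, 20): truth gives 0; no alternative beats it.
(Checking all 256 profiles: 16 have a profitable deviation, 240 do not.)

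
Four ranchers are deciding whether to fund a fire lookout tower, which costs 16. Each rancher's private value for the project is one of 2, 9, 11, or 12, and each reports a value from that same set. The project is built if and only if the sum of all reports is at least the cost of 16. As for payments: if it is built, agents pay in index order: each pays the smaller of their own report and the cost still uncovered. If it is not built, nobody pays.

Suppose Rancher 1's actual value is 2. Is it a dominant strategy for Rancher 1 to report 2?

Check each profile of the others' reports and compare truth against every alternative report.
Others report (2, 2, 9): truth gives 0, best alternative gives -7.
Others report (2, 2, 11): truth gives 0, best alternative gives -7.
Others report (2, 2, 12): truth gives 0, best alternative gives -7.
Others report (2, 9, 2): truth gives 0, best alternative gives -7.
Others report (2, 9, 9): truth gives 0, best alternative gives -7.
Others report (2, 9, 11): truth gives 0, best alternative gives -7.
(Remaining 58 profiles checked similarly; truth is weakly best in each.)
In every case the truthful report is at least as good as any alternative, so it is a dominant strategy.

Yes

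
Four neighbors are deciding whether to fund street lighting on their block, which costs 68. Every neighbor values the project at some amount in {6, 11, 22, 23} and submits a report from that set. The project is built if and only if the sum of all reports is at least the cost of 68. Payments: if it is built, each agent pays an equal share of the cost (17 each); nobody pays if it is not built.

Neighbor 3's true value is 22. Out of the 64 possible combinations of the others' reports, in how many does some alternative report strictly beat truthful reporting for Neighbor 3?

3

Others report (11, 11, 23): truth gives 0; report 23 gives 5 > 0. Violating.
Others report (11, 23, 11): truth gives 0; report 23 gives 5 > 0. Violating.
Others report (23, 11, 11): truth gives 0; report 23 gives 5 > 0. Violating.
Others report (6, 6, 6): truth gives 0; no alternative beats it.
Others report (6, 6, 11): truth gives 0; no alternative beats it.
(Checking all 64 profiles: 3 have a profitable deviation, 61 do not.)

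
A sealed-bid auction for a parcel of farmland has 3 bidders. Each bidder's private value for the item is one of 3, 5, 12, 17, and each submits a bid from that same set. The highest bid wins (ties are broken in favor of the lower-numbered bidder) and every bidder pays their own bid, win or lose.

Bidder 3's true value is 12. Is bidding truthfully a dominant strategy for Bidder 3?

No

Consider the case where Bidder 1 bids 3 and Bidder 2 bids 3.
Truthful bid 12: wins, pays 12, utility 12 - 12 = 0.
Bid 5 instead: wins, pays 5, utility 12 - 5 = 7.
Since 7 > 0, bidding 5 is strictly better here, so truthful bidding is not dominant.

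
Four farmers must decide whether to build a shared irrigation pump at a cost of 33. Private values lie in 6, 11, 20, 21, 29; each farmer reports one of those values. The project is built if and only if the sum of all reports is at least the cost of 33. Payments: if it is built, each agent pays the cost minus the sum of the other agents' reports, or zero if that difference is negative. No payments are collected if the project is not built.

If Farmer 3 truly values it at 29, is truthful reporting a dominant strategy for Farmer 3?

Yes

Check each profile of the others' reports and compare truth against every alternative report.
Others report (6, 6, 21): truth gives 29, best alternative gives 29.
Others report (6, 6, 29): truth gives 29, best alternative gives 29.
Others report (6, 11, 20): truth gives 29, best alternative gives 29.
Others report (6, 11, 21): truth gives 29, best alternative gives 29.
Others report (6, 11, 29): truth gives 29, best alternative gives 29.
Others report (6, 20, 11): truth gives 29, best alternative gives 29.
(Remaining 119 profiles checked similarly; truth is weakly best in each.)
In every case the truthful report is at least as good as any alternative, so it is a dominant strategy.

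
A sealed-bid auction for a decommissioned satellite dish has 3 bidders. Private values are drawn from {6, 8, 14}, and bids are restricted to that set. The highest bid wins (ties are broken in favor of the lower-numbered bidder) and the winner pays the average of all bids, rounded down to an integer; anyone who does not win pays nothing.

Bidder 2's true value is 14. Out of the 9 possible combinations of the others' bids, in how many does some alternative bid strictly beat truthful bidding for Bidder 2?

2

Others bid (6, 6): truth gives 6; bid 8 gives 8 > 6. Violating.
Others bid (6, 8): truth gives 5; bid 8 gives 7 > 5. Violating.
Others bid (6, 14): truth gives 3; no alternative beats it.
Others bid (8, 6): truth gives 5; no alternative beats it.
(Checking all 9 profiles: 2 have a profitable deviation, 7 do not.)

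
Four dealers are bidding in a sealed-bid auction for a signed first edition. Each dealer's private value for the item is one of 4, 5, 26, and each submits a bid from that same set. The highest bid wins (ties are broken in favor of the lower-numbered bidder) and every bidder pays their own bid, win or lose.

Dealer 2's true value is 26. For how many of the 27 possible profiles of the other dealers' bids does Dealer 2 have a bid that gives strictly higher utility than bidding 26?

13

Others bid (4, 4, 4): truth gives 0; bid 5 gives 21 > 0. Violating.
Others bid (4, 4, 5): truth gives 0; bid 5 gives 21 > 0. Violating.
Others bid (4, 5, 4): truth gives 0; bid 5 gives 21 > 0. Violating.
Others bid (4, 5, 5): truth gives 0; bid 5 gives 21 > 0. Violating.
Others bid (4, 4, 26): truth gives 0; no alternative beats it.
Others bid (4, 5, 26): truth gives 0; no alternative beats it.
(Checking all 27 profiles: 13 have a profitable deviation, 14 do not.)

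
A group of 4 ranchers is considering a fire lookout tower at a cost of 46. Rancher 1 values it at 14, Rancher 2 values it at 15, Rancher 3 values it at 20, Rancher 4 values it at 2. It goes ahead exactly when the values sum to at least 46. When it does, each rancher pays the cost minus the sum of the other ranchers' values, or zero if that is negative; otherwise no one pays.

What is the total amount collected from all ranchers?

34

Total value 51 ≥ cost 46, so it is built.
Rancher 1: others sum to 37; max(0, 46 - 37) = 9.
Rancher 2: others sum to 36; max(0, 46 - 36) = 10.
Rancher 3: others sum to 31; max(0, 46 - 31) = 15.
Rancher 4: others sum to 49; max(0, 46 - 49) = 0.
Total collected = 9 + 10 + 15 + 0 = 34.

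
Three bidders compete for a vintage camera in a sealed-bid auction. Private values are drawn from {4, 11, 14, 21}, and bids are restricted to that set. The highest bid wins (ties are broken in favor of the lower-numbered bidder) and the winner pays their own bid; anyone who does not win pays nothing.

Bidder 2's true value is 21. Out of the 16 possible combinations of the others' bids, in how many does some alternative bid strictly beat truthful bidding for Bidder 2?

6

Others bid (4, 4): truth gives 0; bid 11 gives 10 > 0. Violating.
Others bid (4, 11): truth gives 0; bid 11 gives 10 > 0. Violating.
Others bid (4, 14): truth gives 0; bid 14 gives 7 > 0. Violating.
Others bid (11, 4): truth gives 0; bid 14 gives 7 > 0. Violating.
Others bid (4, 21): truth gives 0; no alternative beats it.
Others bid (11, 21): truth gives 0; no alternative beats it.
(Checking all 16 profiles: 6 have a profitable deviation, 10 do not.)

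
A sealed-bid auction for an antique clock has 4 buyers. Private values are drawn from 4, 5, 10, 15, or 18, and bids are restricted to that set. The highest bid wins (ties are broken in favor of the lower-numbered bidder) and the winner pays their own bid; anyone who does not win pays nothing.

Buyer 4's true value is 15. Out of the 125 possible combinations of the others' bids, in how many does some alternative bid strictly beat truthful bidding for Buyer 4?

Others bid (4, 4, 4): truth gives 0; bid 5 gives 10 > 0. Violating.
Others bid (4, 4, 5): truth gives 0; bid 10 gives 5 > 0. Violating.
Others bid (4, 5, 4): truth gives 0; bid 10 gives 5 > 0. Violating.
Others bid (4, 5, 5): truth gives 0; bid 10 gives 5 > 0. Violating.
Others bid (4, 4, 10): truth gives 0; no alternative beats it.
Others bid (4, 4, 15): truth gives 0; no alternative beats it.
(Checking all 125 profiles: 8 have a profitable deviation, 117 do not.)

8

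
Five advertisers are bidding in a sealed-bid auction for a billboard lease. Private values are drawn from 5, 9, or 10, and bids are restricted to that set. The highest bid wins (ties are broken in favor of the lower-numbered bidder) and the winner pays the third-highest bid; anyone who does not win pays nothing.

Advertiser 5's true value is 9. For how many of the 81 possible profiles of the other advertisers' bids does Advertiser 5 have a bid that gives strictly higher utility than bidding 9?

4

Others bid (5, 5, 5, 9): truth gives 0; bid 10 gives 4 > 0. Violating.
Others bid (5, 5, 9, 5): truth gives 0; bid 10 gives 4 > 0. Violating.
Others bid (5, 9, 5, 5): truth gives 0; bid 10 gives 4 > 0. Violating.
Others bid (9, 5, 5, 5): truth gives 0; bid 10 gives 4 > 0. Violating.
Others bid (5, 5, 5, 5): truth gives 4; no alternative beats it.
Others bid (5, 5, 5, 10): truth gives 0; no alternative beats it.
(Checking all 81 profiles: 4 have a profitable deviation, 77 do not.)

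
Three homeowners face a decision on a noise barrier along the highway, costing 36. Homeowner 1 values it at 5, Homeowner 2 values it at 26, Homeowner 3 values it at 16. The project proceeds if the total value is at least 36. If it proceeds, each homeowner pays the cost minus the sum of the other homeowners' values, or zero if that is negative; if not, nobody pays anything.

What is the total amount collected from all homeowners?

Total value 47 ≥ cost 36, so it is built.
Homeowner 1: others sum to 42; max(0, 36 - 42) = 0.
Homeowner 2: others sum to 21; max(0, 36 - 21) = 15.
Homeowner 3: others sum to 31; max(0, 36 - 31) = 5.
Total collected = 0 + 15 + 5 = 20.

20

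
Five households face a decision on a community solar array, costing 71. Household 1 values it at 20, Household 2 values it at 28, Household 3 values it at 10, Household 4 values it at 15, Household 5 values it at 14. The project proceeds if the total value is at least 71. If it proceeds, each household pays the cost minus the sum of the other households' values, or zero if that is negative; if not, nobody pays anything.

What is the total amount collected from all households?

Total value 87 ≥ cost 71, so it is built.
Household 1: others sum to 67; max(0, 71 - 67) = 4.
Household 2: others sum to 59; max(0, 71 - 59) = 12.
Household 3: others sum to 77; max(0, 71 - 77) = 0.
Household 4: others sum to 72; max(0, 71 - 72) = 0.
Household 5: others sum to 73; max(0, 71 - 73) = 0.
Total collected = 4 + 12 + 0 + 0 + 0 = 16.

16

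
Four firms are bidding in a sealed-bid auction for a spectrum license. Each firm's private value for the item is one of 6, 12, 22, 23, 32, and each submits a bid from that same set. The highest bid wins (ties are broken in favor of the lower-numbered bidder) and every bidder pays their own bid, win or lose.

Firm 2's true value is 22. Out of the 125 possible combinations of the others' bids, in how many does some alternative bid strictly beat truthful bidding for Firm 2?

111

Others bid (6, 6, 6): truth gives 0; bid 12 gives 10 > 0. Violating.
Others bid (6, 6, 12): truth gives 0; bid 12 gives 10 > 0. Violating.
Others bid (6, 6, 23): truth gives -22; bid 23 gives -1 > -22. Violating.
Others bid (6, 6, 32): truth gives -22; bid 6 gives -6 > -22. Violating.
Others bid (6, 6, 22): truth gives 0; no alternative beats it.
Others bid (6, 12, 22): truth gives 0; no alternative beats it.
(Checking all 125 profiles: 111 have a profitable deviation, 14 do not.)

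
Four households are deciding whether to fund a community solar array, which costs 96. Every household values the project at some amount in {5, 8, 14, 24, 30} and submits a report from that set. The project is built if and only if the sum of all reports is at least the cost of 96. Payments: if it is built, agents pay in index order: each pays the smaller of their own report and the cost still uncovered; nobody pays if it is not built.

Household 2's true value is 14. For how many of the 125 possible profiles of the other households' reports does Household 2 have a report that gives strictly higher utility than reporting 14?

Others report (30, 30, 30): truth gives 0; report 8 gives 6 > 0. Violating.
Others report (5, 5, 5): truth gives 0; no alternative beats it.
Others report (5, 5, 8): truth gives 0; no alternative beats it.
(Checking all 125 profiles: 1 has a profitable deviation, 124 do not.)

1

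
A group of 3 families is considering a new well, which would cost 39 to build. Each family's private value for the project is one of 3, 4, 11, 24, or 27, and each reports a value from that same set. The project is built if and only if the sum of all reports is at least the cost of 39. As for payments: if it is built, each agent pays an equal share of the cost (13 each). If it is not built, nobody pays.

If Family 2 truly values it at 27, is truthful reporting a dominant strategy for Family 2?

Check each profile of the others' reports and compare truth against every alternative report.
Others report (3, 11): truth gives 14, best alternative gives 0.
Others report (11, 3): truth gives 14, best alternative gives 0.
Others report (3, 24): truth gives 14, best alternative gives 14.
Others report (3, 27): truth gives 14, best alternative gives 14.
Others report (4, 11): truth gives 14, best alternative gives 14.
Others report (4, 24): truth gives 14, best alternative gives 14.
(Remaining 19 profiles checked similarly; truth is weakly best in each.)
In every case the truthful report is at least as good as any alternative, so it is a dominant strategy.

Yes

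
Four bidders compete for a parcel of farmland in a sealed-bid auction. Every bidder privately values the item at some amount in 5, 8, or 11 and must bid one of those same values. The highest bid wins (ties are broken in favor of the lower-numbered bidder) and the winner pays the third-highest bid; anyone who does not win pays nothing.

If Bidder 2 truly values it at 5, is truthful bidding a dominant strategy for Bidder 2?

Check each profile of the others' bids and compare truth against every alternative bid.
Others bid (5, 8, 8): truth gives 0, best alternative gives -3.
Others bid (5, 5, 5): truth gives 0, best alternative gives 0.
Others bid (5, 5, 8): truth gives 0, best alternative gives 0.
Others bid (5, 5, 11): truth gives 0, best alternative gives 0.
Others bid (5, 8, 5): truth gives 0, best alternative gives 0.
Others bid (5, 8, 11): truth gives 0, best alternative gives 0.
(Remaining 21 profiles checked similarly; truth is weakly best in each.)
In every case the truthful bid is at least as good as any alternative, so it is a dominant strategy.

Yes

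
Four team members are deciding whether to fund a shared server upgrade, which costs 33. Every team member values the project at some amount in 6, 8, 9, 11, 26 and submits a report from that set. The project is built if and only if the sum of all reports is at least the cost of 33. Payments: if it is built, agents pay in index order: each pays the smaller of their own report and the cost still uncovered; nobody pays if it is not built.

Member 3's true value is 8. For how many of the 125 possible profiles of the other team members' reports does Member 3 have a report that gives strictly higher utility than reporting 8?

Others report (6, 6, 26): truth gives 0; report 6 gives 2 > 0. Violating.
Others report (6, 8, 26): truth gives 0; report 6 gives 2 > 0. Violating.
Others report (6, 9, 26): truth gives 0; report 6 gives 2 > 0. Violating.
Others report (6, 11, 11): truth gives 0; report 6 gives 2 > 0. Violating.
Others report (6, 6, 6): truth gives 0; no alternative beats it.
Others report (6, 6, 8): truth gives 0; no alternative beats it.
(Checking all 125 profiles: 39 have a profitable deviation, 86 do not.)

39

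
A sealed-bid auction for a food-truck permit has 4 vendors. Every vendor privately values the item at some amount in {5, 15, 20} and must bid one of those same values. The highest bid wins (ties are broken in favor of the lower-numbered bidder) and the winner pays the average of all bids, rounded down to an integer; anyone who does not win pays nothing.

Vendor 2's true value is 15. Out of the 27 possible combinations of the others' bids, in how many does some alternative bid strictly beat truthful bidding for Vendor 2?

Others bid (5, 5, 20): truth gives 0; bid 20 gives 3 > 0. Violating.
Others bid (5, 20, 5): truth gives 0; bid 20 gives 3 > 0. Violating.
Others bid (15, 5, 5): truth gives 0; bid 20 gives 4 > 0. Violating.
Others bid (15, 5, 15): truth gives 0; bid 20 gives 2 > 0. Violating.
Others bid (5, 5, 5): truth gives 8; no alternative beats it.
Others bid (5, 5, 15): truth gives 5; no alternative beats it.
(Checking all 27 profiles: 5 have a profitable deviation, 22 do not.)

5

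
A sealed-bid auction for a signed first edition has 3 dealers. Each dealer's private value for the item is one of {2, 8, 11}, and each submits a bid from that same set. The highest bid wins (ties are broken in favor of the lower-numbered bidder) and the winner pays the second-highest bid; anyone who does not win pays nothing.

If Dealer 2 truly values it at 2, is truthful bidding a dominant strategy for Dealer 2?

Check each profile of the others' bids and compare truth against every alternative bid.
Others bid (2, 8): truth gives 0, best alternative gives -6.
Others bid (2, 2): truth gives 0, best alternative gives 0.
Others bid (2, 11): truth gives 0, best alternative gives 0.
Others bid (8, 2): truth gives 0, best alternative gives 0.
Others bid (8, 8): truth gives 0, best alternative gives 0.
Others bid (8, 11): truth gives 0, best alternative gives 0.
(Remaining 3 profiles checked similarly; truth is weakly best in each.)
In every case the truthful bid is at least as good as any alternative, so it is a dominant strategy.

Yes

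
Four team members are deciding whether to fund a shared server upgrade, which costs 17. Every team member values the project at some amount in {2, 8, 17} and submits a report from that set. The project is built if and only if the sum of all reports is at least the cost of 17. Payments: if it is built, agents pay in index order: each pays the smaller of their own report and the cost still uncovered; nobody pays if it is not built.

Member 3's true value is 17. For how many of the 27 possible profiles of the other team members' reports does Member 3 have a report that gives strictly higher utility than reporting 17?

Others report (2, 2, 8): truth gives 4; report 8 gives 9 > 4. Violating.
Others report (2, 2, 17): truth gives 4; report 2 gives 15 > 4. Violating.
Others report (2, 8, 8): truth gives 10; report 2 gives 15 > 10. Violating.
Others report (2, 8, 17): truth gives 10; report 2 gives 15 > 10. Violating.
Others report (2, 2, 2): truth gives 4; no alternative beats it.
Others report (2, 8, 2): truth gives 10; no alternative beats it.
(Checking all 27 profiles: 6 have a profitable deviation, 21 do not.)

6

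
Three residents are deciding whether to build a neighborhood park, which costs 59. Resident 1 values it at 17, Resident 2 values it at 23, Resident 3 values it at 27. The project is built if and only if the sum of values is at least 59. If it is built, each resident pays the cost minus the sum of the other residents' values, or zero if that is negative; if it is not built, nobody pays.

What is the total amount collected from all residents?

43

Total value 67 ≥ cost 59, so it is built.
Resident 1: others sum to 50; max(0, 59 - 50) = 9.
Resident 2: others sum to 44; max(0, 59 - 44) = 15.
Resident 3: others sum to 40; max(0, 59 - 40) = 19.
Total collected = 9 + 15 + 19 = 43.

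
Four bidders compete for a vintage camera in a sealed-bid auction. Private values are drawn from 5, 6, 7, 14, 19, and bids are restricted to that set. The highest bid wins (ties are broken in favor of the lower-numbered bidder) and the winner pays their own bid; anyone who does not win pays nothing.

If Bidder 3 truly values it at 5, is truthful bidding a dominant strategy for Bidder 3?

Check each profile of the others' bids and compare truth against every alternative bid.
Others bid (5, 5, 5): truth gives 0, best alternative gives -1.
Others bid (5, 5, 6): truth gives 0, best alternative gives -1.
Others bid (5, 5, 7): truth gives 0, best alternative gives 0.
Others bid (5, 5, 14): truth gives 0, best alternative gives 0.
Others bid (5, 5, 19): truth gives 0, best alternative gives 0.
Others bid (5, 6, 5): truth gives 0, best alternative gives 0.
(Remaining 119 profiles checked similarly; truth is weakly best in each.)
In every case the truthful bid is at least as good as any alternative, so it is a dominant strategy.

Yes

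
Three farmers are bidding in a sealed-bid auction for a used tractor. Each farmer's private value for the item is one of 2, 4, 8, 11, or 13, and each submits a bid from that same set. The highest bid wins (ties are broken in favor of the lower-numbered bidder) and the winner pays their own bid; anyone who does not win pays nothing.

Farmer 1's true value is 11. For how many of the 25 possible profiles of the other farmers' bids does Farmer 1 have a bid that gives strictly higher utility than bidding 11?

Others bid (2, 2): truth gives 0; bid 2 gives 9 > 0. Violating.
Others bid (2, 4): truth gives 0; bid 4 gives 7 > 0. Violating.
Others bid (2, 8): truth gives 0; bid 8 gives 3 > 0. Violating.
Others bid (4, 2): truth gives 0; bid 4 gives 7 > 0. Violating.
Others bid (2, 11): truth gives 0; no alternative beats it.
Others bid (2, 13): truth gives 0; no alternative beats it.
(Checking all 25 profiles: 9 have a profitable deviation, 16 do not.)

9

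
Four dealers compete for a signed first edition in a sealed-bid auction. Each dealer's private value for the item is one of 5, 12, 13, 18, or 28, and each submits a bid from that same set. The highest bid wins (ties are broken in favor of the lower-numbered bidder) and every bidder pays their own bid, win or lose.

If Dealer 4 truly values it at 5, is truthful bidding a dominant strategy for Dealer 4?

Yes

Check each profile of the others' bids and compare truth against every alternative bid.
Others bid (5, 5, 13): truth gives -5, best alternative gives -12.
Others bid (5, 5, 18): truth gives -5, best alternative gives -12.
Others bid (5, 5, 28): truth gives -5, best alternative gives -12.
Others bid (5, 12, 13): truth gives -5, best alternative gives -12.
Others bid (5, 12, 18): truth gives -5, best alternative gives -12.
Others bid (5, 12, 28): truth gives -5, best alternative gives -12.
(Remaining 119 profiles checked similarly; truth is weakly best in each.)
In every case the truthful bid is at least as good as any alternative, so it is a dominant strategy.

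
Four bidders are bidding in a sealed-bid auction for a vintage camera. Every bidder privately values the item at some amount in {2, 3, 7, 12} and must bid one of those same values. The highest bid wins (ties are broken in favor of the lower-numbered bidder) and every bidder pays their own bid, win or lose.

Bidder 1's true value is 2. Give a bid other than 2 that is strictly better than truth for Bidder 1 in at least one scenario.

3

Suppose Bidder 2 bids 2, Bidder 3 bids 2 and Bidder 4 bids 3.
Bid 2: loses but pays 2, utility -2.
Bid 3: wins, pays 3, utility 2 - 3 = -1.
So bidding 3 beats truth here (-1 > -2).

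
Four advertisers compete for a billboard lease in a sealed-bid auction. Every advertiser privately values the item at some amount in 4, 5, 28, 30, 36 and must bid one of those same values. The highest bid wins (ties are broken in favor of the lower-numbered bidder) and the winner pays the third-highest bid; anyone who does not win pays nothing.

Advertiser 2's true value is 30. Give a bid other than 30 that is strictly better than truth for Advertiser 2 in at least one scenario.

Suppose Advertiser 1 bids 4, Advertiser 3 bids 4 and Advertiser 4 bids 36.
Bid 30: loses, pays 0, utility 0.
Bid 36: wins, pays 4, utility 30 - 4 = 26.
So bidding 36 beats truth here (26 > 0).

36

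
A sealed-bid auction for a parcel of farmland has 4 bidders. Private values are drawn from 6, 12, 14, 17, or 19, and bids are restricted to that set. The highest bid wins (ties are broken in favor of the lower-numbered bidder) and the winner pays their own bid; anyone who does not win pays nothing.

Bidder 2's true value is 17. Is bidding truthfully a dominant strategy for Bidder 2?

Consider the case where Bidder 1 bids 6, Bidder 3 bids 6 and Bidder 4 bids 6.
Truthful bid 17: wins, pays 17, utility 17 - 17 = 0.
Bid 12 instead: wins, pays 12, utility 17 - 12 = 5.
Since 5 > 0, bidding 12 is strictly better here, so truthful bidding is not dominant.

No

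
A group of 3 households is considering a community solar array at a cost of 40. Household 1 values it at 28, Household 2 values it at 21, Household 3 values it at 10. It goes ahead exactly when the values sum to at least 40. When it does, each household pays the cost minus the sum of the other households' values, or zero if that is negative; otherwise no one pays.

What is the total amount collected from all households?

11

Total value 59 ≥ cost 40, so it is built.
Household 1: others sum to 31; max(0, 40 - 31) = 9.
Household 2: others sum to 38; max(0, 40 - 38) = 2.
Household 3: others sum to 49; max(0, 40 - 49) = 0.
Total collected = 9 + 2 + 0 = 11.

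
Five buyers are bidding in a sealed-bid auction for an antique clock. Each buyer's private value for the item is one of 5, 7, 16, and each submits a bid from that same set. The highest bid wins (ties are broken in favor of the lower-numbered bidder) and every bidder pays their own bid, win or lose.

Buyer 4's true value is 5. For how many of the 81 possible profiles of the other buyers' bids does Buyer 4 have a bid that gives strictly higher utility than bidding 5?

Others bid (5, 5, 5, 5): truth gives -5; bid 7 gives -2 > -5. Violating.
Others bid (5, 5, 5, 7): truth gives -5; bid 7 gives -2 > -5. Violating.
Others bid (5, 5, 5, 16): truth gives -5; no alternative beats it.
Others bid (5, 5, 7, 5): truth gives -5; no alternative beats it.
(Checking all 81 profiles: 2 have a profitable deviation, 79 do not.)

2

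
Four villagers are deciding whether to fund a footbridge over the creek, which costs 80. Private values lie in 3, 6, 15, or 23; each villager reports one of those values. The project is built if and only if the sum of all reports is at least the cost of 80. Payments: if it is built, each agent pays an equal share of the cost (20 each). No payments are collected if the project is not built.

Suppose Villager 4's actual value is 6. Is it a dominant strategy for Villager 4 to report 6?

Check each profile of the others' reports and compare truth against every alternative report.
Others report (3, 3, 3): truth gives 0, best alternative gives 0.
Others report (3, 3, 6): truth gives 0, best alternative gives 0.
Others report (3, 3, 15): truth gives 0, best alternative gives 0.
Others report (3, 3, 23): truth gives 0, best alternative gives 0.
Others report (3, 6, 3): truth gives 0, best alternative gives 0.
Others report (3, 6, 6): truth gives 0, best alternative gives 0.
(Remaining 58 profiles checked similarly; truth is weakly best in each.)
In every case the truthful report is at least as good as any alternative, so it is a dominant strategy.

Yes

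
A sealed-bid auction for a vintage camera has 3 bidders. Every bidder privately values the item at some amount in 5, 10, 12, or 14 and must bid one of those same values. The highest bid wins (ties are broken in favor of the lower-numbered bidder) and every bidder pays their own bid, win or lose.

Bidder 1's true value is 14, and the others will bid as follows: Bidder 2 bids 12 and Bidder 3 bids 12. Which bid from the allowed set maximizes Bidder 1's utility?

12

Bid 5: loses but pays 5, utility -5.
Bid 10: loses but pays 10, utility -10.
Bid 12: wins, pays 12, utility 14 - 12 = 2.
Bid 14: wins, pays 14, utility 14 - 14 = 0.
The best choice is 12 with utility 2.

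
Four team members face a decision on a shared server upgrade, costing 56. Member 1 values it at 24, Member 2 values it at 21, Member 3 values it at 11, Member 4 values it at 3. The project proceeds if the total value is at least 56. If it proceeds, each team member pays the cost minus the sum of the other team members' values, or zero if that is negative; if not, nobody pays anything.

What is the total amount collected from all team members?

47

Total value 59 ≥ cost 56, so it is built.
Member 1: others sum to 35; max(0, 56 - 35) = 21.
Member 2: others sum to 38; max(0, 56 - 38) = 18.
Member 3: others sum to 48; max(0, 56 - 48) = 8.
Member 4: others sum to 56; max(0, 56 - 56) = 0.
Total collected = 21 + 18 + 8 + 0 = 47.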